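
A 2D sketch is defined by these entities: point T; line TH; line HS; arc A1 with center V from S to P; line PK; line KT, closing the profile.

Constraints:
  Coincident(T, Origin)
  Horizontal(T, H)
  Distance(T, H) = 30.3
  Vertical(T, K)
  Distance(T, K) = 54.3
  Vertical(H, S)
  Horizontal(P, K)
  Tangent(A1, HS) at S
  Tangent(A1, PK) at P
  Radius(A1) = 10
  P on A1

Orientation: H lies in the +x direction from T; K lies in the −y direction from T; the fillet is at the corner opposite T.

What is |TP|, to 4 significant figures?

57.97

T is at the origin; T and H share the same y with |TH| = 30.3 and H on the +x side, so H = (30.30, 0.000). T and K share the same x with |TK| = 54.3 and K on the −y side, so K = (0.000, -54.30). The virtual corner opposite T is at (30.30, -54.30). A1 meets HS tangentially, so VS is at right angles to HS and the tangent condition forces VP to be normal to PK, with radius 10.0, so the center V sits 10.0 in from both sides at V = (20.30, -44.30). That places the tangent points at S = (30.30, -44.30) on HS and P = (20.30, -54.30) on PK. Then |TP| = |P − T| = 57.97.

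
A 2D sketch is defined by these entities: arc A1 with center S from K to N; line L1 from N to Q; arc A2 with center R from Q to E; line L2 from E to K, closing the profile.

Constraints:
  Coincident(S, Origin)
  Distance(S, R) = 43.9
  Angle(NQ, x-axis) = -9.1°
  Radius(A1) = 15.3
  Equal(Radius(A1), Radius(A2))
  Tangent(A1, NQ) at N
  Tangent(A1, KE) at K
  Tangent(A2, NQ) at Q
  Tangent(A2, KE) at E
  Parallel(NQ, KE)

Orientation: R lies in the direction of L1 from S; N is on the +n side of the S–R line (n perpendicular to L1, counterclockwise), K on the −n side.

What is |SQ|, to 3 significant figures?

46.5

The slot axis is L1's direction at -9.1°, so u = (cos -9.1°, sin -9.1°) = (0.987, -0.158) and n = (−sin -9.1°, cos -9.1°) = (0.158, 0.987). S is at the origin and R lies 43.9 along u from S, so R = 43.9·u = (43.3, -6.94). Tangency of A1 to both parallel lines with radius 15.3 puts N and K at S ± 15.3·n: N = (2.42, 15.1), K = (-2.42, -15.1). Equal radii place Q and E the same way about R: Q = R + 15.3·n = (45.8, 8.16), E = R − 15.3·n = (40.9, -22.1). Then |SQ| = |Q − S| = 46.5.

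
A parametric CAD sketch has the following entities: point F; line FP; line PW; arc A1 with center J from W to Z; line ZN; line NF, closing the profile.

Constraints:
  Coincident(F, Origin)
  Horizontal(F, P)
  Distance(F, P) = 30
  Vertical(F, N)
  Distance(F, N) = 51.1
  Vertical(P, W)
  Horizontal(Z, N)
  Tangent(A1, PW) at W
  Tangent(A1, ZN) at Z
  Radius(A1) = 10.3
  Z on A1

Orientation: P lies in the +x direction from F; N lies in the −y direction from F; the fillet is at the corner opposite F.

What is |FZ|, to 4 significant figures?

54.77

F is at the origin; F and P share the same y with |FP| = 30.0 and P on the +x side, so P = (30.00, 0.000). F and N share the same x with |FN| = 51.1 and N on the −y side, so N = (0.000, -51.10). The virtual corner opposite F is at (30.00, -51.10). Since A1 is tangent to PW there, JW ⟂ PW and since A1 is tangent to ZN there, JZ ⟂ ZN, with radius 10.3, so the center J sits 10.3 in from both sides at J = (19.70, -40.80). That places the tangent points at W = (30.00, -40.80) on PW and Z = (19.70, -51.10) on ZN. Then |FZ| = |Z − F| = 54.77.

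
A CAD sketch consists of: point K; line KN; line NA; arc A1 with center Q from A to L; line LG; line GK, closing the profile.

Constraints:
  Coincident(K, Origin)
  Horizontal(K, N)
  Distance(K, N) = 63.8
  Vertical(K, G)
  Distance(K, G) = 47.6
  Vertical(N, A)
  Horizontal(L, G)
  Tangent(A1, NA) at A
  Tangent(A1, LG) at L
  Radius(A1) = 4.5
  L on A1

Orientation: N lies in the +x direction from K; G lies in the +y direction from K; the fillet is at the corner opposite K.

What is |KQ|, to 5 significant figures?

73.308

K is at the origin; K and N share the same y with |KN| = 63.8 and N on the +x side, so N = (63.800, 0.0000). K and G share the same x with |KG| = 47.6 and G on the +y side, so G = (0.0000, 47.600). The virtual corner opposite K is at (63.800, 47.600). The tangent condition forces QA to be normal to NA and since A1 is tangent to LG there, QL ⟂ LG, with radius 4.5, so the center Q sits 4.5 in from both sides at Q = (59.300, 43.100). Then |KQ| = |Q − K| = 73.308.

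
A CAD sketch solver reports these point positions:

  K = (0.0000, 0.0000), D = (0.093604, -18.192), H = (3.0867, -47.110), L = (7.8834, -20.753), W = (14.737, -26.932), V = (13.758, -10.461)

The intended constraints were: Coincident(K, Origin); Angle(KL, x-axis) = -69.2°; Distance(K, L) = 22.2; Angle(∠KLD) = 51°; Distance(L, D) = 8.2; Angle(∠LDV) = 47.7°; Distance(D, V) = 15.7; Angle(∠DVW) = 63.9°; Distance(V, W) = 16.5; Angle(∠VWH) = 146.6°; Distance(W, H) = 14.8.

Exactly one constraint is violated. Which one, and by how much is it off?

Distance(W, H) = 14.8 — off by 8.50.

K = (0.00, 0.00) ✓; KL at -69.20° ✓; |KL| = 22.20 ✓; ∠KLD = 51.00° ✓; |LD| = 8.200 ✓; ∠LDV = 47.70° ✓; |DV| = 15.70 ✓; ∠DVW = 63.90° ✓; |VW| = 16.50 ✓; ∠VWH = 146.6° ✓; |WH| = 23.30 ✗.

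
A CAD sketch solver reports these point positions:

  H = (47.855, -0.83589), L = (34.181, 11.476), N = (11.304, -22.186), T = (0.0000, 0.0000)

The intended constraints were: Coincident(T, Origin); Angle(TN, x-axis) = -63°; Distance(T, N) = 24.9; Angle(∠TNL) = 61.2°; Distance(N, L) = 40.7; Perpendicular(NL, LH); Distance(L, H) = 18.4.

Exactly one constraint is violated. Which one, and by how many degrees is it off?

Perpendicular(NL, LH) — off by 7.80°.

T = (0.00, 0.00) ✓; TN at -63.00° ✓; |TN| = 24.90 ✓; ∠TNL = 61.20° ✓; |NL| = 40.70 ✓; ∠(NL, LH) = 97.80° ✗; |LH| = 18.40 ✓.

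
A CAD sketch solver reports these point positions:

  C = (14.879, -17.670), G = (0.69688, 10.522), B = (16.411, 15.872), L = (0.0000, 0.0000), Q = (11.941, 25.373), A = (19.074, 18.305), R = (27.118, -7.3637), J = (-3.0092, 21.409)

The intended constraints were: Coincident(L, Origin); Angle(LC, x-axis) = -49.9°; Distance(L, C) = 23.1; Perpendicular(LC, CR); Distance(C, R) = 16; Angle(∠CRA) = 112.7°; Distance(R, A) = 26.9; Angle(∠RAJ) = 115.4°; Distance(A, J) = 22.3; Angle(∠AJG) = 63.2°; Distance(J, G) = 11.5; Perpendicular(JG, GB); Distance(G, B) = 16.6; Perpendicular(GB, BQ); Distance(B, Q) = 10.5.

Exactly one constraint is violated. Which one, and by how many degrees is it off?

Perpendicular(GB, BQ) — off by 6.39°.

L = (0.00, 0.00) ✓; LC at -49.90° ✓; |LC| = 23.10 ✓; ∠(LC, CR) = 90.00° ✓; |CR| = 16.00 ✓; ∠CRA = 112.7° ✓; |RA| = 26.90 ✓; ∠RAJ = 115.4° ✓; |AJ| = 22.30 ✓; ∠AJG = 63.20° ✓; |JG| = 11.50 ✓; ∠(JG, GB) = 90.00° ✓; |GB| = 16.60 ✓; ∠(GB, BQ) = 96.39° ✗; |BQ| = 10.50 ✓.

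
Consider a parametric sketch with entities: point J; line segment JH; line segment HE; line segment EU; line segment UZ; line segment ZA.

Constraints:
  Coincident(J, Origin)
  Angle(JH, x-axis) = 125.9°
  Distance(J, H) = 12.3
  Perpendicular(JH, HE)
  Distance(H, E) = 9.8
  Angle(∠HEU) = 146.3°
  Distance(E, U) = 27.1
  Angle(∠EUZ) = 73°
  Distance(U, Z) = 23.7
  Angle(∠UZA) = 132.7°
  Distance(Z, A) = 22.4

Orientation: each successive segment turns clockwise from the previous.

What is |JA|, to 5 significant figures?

16.760

J is at the origin; JH runs at 125.9° with length 12.3, so H = (-7.2124, 9.9635). JH is perpendicular to HE, so HE runs at 35.900°; with |HE| = 9.8, E = (0.72603, 15.710). ∠HEU = 146.3° gives EU at 2.2000° from the x-axis; with |EU| = 27.1, U = (27.806, 16.750). ∠EUZ = 73.0° gives UZ at -104.80° from the x-axis; with |UZ| = 23.7, Z = (21.752, -6.1634). ∠UZA = 132.7° gives ZA at -152.10° from the x-axis; with |ZA| = 22.4, A = (1.9556, -16.645). Then |JA| = |A − J| = 16.760.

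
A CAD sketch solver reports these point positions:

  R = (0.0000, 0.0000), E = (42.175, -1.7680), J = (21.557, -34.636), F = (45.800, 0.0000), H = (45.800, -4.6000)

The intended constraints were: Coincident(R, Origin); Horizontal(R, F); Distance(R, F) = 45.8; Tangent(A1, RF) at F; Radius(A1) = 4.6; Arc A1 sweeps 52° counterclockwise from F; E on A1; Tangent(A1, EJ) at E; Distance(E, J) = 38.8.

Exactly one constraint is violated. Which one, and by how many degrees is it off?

Tangent(A1, EJ) at E — off by 5.90°.

R = (0.00, 0.00) ✓; R.y = 0.00, F.y = 0.00 ✓; |RF| = 45.80 ✓; ∠(HF, FR) = 90.00° ✓; |HF| = 4.600 ✓; bearing(H→E) − bearing(H→F) = 52.00° ✓; |HE| = 4.600 ✓; ∠(HE, EJ) = 84.10° ✗; |EJ| = 38.80 ✓.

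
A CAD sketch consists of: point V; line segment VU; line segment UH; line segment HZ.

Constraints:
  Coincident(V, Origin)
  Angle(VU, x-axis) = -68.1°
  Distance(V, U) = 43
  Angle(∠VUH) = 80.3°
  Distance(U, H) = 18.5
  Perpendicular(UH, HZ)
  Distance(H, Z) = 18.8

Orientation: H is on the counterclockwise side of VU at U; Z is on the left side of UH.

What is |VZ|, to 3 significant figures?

26.1

∠VUH = 80.3°, so UH runs at -68.1° + (180° − 80.3°) = 31.6° from the x-axis; with |UH| = 18.5, H = U + 18.5·(cos 31.6°, sin 31.6°) = (31.8, -30.2). The perpendicularity gives HZ at right angles to UH; with |HZ| = 18.8 on the left of UH, Z = H + 18.8·(-0.524, 0.852) = (21.9, -14.2). Then |VZ| = |Z − V| = 26.1.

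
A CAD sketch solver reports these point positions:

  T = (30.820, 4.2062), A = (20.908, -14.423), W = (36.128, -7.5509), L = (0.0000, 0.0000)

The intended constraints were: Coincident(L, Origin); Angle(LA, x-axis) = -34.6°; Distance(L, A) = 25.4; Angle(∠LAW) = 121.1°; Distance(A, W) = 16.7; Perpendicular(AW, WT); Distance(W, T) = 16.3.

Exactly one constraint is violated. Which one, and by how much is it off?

Distance(W, T) = 16.3 — off by 3.40.

L = (0.00, 0.00) ✓; LA at -34.60° ✓; |LA| = 25.40 ✓; ∠LAW = 121.1° ✓; |AW| = 16.70 ✓; ∠(AW, WT) = 90.00° ✓; |WT| = 12.90 ✗.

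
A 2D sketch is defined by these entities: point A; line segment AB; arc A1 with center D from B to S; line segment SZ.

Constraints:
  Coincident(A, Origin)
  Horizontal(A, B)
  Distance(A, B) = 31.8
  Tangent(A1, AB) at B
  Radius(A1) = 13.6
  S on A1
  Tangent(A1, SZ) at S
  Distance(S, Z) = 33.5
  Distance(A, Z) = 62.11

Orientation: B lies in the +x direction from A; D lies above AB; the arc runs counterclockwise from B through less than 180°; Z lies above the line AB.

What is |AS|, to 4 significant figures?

48.02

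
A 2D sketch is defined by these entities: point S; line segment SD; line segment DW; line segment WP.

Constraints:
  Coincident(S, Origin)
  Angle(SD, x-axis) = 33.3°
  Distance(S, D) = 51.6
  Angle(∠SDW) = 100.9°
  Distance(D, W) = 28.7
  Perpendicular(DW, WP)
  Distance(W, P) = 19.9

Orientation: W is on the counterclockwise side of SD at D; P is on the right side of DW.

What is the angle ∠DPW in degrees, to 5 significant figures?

55.263°

S is at the origin; SD runs at 33.3° with length 51.6, so D = 51.6·(cos 33.3°, sin 33.3°) = (43.128, 28.330). ∠SDW = 100.9°, so DW runs at 33.3° + (180° − 100.9°) = 112.40° from the x-axis; with |DW| = 28.7, W = D + 28.7·(cos 112.40°, sin 112.40°) = (32.191, 54.864). DW ⟂ WP; with |WP| = 19.9 on the right of DW, P = W + 19.9·(0.92455, 0.38107) = (50.589, 62.447). Then cos ∠DPW = PD·PW / (|PD||PW|), giving 55.263°.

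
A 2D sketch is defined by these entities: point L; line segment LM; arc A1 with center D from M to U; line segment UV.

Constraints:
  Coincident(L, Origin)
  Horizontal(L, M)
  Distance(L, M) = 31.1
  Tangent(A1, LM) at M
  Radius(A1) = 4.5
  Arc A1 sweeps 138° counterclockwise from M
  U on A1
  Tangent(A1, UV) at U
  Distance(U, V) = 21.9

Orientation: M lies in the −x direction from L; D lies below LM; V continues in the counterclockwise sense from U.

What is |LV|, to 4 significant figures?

28.71

On A1, M sits at bearing 90° from D; a 138° counterclockwise sweep puts U at bearing 228°, so U = D + 4.5·(cos 228°, sin 228°) = (-34.11, -7.844). Since A1 is tangent to UV there, DU ⟂ UV, so UV runs along (−sin 228°, cos 228°); with |UV| = 21.9, V = (-17.84, -22.50). Then |LV| = |V − L| = 28.71.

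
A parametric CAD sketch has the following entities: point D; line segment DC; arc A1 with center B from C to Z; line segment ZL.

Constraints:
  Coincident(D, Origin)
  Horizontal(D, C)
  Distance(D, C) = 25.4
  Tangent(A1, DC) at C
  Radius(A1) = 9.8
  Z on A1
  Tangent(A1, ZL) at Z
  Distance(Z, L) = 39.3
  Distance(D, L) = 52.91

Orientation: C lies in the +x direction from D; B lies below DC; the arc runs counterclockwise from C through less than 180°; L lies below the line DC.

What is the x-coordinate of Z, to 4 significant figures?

15.62

Checks: |BZ| = 9.800 ✓; ∠(BZ, ZL) = 90.00° ✓; |ZL| = 39.30 ✓; |DL| = 52.91 ✓.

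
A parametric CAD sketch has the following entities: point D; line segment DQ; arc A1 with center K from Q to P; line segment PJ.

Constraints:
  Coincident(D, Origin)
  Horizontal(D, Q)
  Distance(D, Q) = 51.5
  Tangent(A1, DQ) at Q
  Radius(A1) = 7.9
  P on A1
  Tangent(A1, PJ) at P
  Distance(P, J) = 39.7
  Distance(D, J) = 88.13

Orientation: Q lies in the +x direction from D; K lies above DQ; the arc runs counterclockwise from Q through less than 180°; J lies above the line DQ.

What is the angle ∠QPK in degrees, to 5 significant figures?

62.027°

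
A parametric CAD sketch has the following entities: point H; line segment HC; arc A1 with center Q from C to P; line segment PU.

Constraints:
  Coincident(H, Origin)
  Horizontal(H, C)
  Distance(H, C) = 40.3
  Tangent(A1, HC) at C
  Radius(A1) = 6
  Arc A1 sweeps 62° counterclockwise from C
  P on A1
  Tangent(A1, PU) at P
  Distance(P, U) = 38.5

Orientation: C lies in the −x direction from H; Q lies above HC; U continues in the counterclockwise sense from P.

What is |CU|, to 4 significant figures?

43.91

H is at the origin; H and C share the same y with |HC| = 40.3 and C on the −x side, so C = (-40.30, 0.000). The tangent condition forces QC to be normal to HC, so Q = C + (0, 6) = (-40.30, 6.000). On A1, C sits at bearing -90° from Q; a 62° counterclockwise sweep puts P at bearing -28°, so P = Q + 6.0·(cos -28°, sin -28°) = (-35.00, 3.183). Tangency of A1 to PU means the radius QP is perpendicular to PU, so PU runs along (−sin -28°, cos -28°); with |PU| = 38.5, U = (-16.93, 37.18). Then |CU| = |U − C| = 43.91.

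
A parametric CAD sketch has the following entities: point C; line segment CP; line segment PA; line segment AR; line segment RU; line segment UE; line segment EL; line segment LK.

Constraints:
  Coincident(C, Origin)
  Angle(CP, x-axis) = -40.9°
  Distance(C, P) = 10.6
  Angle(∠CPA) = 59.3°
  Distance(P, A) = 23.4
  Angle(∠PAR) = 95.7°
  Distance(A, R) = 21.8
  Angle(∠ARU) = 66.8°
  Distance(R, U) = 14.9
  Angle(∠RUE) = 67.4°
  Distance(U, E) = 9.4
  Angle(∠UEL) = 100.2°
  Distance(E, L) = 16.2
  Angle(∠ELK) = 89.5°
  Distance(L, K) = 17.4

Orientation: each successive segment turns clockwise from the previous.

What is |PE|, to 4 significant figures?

20.09

∠ARU = 66.8° gives RU at 0.9000° from the x-axis; with |RU| = 14.9, U = (-8.195, 5.807). ∠RUE = 67.4° gives UE at -111.7° from the x-axis; with |UE| = 9.4, E = (-11.67, -2.926). Then |PE| = |E − P| = 20.09.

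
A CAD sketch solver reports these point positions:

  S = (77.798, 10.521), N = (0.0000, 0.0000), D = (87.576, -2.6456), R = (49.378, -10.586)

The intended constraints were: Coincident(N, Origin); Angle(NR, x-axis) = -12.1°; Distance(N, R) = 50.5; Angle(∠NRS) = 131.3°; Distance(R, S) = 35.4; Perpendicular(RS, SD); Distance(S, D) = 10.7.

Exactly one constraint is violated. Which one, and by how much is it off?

Distance(S, D) = 10.7 — off by 5.70.

N = (0.00, 0.00) ✓; NR at -12.10° ✓; |NR| = 50.50 ✓; ∠NRS = 131.3° ✓; |RS| = 35.40 ✓; ∠(RS, SD) = 90.00° ✓; |SD| = 16.40 ✗.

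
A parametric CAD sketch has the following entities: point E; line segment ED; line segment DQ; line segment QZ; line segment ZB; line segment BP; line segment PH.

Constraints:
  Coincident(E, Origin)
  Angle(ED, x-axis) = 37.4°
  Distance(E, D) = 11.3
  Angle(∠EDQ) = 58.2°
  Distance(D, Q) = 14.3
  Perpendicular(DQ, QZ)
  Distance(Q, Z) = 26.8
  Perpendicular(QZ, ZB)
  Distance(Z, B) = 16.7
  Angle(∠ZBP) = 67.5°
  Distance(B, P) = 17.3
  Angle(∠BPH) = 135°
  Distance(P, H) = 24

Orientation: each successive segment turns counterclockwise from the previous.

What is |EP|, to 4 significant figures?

2.116

QZ ⟂ ZB, so ZB runs at -20.80°; with |ZB| = 16.7, B = (1.704, -19.04). ∠ZBP = 67.5° gives BP at 91.70° from the x-axis; with |BP| = 17.3, P = (1.190, -1.750). Then |EP| = |P − E| = 2.116.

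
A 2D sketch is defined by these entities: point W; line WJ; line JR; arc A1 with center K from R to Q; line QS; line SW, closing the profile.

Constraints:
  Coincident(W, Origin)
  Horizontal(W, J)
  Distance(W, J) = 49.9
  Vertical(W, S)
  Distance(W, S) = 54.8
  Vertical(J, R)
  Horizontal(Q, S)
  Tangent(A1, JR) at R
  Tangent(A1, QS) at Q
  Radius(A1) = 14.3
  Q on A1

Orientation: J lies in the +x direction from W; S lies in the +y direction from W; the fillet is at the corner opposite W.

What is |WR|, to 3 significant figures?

64.3

W is at the origin; W and J share the same y with |WJ| = 49.9 and J on the +x side, so J = (49.9, 0.00). WS is vertical with |WS| = 54.8 and S on the +y side, so S = (0.00, 54.8). The virtual corner opposite W is at (49.9, 54.8). The tangent condition forces KR to be normal to JR and since A1 is tangent to QS there, KQ ⟂ QS, with radius 14.3, so the center K sits 14.3 in from both sides at K = (35.6, 40.5). That places the tangent points at R = (49.9, 40.5) on JR and Q = (35.6, 54.8) on QS. Then |WR| = |R − W| = 64.3.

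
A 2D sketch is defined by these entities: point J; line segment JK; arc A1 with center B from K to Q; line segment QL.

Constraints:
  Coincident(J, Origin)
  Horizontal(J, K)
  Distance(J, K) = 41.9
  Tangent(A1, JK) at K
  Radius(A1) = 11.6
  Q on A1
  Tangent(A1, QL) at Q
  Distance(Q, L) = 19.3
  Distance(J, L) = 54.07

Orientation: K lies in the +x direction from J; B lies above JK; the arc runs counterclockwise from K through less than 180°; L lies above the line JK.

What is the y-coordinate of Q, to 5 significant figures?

17.555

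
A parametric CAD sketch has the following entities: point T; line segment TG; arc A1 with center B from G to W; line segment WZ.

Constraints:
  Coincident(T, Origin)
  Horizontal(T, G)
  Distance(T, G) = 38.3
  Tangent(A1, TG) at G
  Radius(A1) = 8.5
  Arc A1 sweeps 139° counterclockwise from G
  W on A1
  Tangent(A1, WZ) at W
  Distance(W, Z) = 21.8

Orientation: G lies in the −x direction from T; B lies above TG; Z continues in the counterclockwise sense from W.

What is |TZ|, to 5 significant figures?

57.201

T is at the origin; T and G share the same y with |TG| = 38.3 and G on the −x side, so G = (-38.300, 0.0000). Tangency of A1 to TG means the radius BG is perpendicular to TG, so B = G + (0, 8.5) = (-38.300, 8.5000). On A1, G sits at bearing -90° from B; a 139° counterclockwise sweep puts W at bearing 49°, so W = B + 8.5·(cos 49°, sin 49°) = (-32.723, 14.915). Since A1 is tangent to WZ there, BW ⟂ WZ, so WZ runs along (−sin 49°, cos 49°); with |WZ| = 21.8, Z = (-49.176, 29.217). Then |TZ| = |Z − T| = 57.201.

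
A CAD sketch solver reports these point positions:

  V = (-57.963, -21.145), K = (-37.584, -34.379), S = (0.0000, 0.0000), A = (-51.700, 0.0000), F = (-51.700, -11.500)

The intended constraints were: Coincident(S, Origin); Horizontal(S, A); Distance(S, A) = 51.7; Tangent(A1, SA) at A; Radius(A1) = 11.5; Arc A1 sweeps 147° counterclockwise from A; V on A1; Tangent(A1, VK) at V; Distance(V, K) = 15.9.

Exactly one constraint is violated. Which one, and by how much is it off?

Distance(V, K) = 15.9 — off by 8.40.

S = (0.00, 0.00) ✓; S.y = 0.00, A.y = 0.00 ✓; |SA| = 51.70 ✓; ∠(FA, AS) = 90.00° ✓; |FA| = 11.50 ✓; bearing(F→V) − bearing(F→A) = 147.0° ✓; |FV| = 11.50 ✓; ∠(FV, VK) = 90.00° ✓; |VK| = 24.30 ✗.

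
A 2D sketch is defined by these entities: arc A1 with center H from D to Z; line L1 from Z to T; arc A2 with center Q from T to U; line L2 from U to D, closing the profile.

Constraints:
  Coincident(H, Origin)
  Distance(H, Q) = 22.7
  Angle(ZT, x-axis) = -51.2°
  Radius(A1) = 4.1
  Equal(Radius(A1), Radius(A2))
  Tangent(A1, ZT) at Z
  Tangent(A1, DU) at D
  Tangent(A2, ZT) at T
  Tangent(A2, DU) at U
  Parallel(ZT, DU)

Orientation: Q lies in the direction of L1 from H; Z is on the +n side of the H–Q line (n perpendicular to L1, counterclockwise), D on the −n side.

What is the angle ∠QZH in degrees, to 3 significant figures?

79.8°

The slot axis is L1's direction at -51.2°, so u = (cos -51.2°, sin -51.2°) = (0.627, -0.779) and n = (−sin -51.2°, cos -51.2°) = (0.779, 0.627). H is at the origin and Q lies 22.7 along u from H, so Q = 22.7·u = (14.2, -17.7). Tangency of A1 to both parallel lines with radius 4.1 puts Z and D at H ± 4.1·n: Z = (3.20, 2.57), D = (-3.20, -2.57). Then cos ∠QZH = ZQ·ZH / (|ZQ||ZH|), giving 79.8°.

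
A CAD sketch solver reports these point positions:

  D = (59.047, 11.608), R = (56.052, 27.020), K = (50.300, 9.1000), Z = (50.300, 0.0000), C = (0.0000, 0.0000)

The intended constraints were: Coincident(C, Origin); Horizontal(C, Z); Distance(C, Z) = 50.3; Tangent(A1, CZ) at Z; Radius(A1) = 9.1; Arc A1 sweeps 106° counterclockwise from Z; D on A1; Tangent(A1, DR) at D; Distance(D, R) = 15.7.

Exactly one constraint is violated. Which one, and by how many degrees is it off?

Tangent(A1, DR) at D — off by 5.00°.

C = (0.00, 0.00) ✓; C.y = 0.00, Z.y = 0.00 ✓; |CZ| = 50.30 ✓; ∠(KZ, ZC) = 90.00° ✓; |KZ| = 9.100 ✓; bearing(K→D) − bearing(K→Z) = 106.0° ✓; |KD| = 9.099 ✓; ∠(KD, DR) = 95.00° ✗; |DR| = 15.70 ✓.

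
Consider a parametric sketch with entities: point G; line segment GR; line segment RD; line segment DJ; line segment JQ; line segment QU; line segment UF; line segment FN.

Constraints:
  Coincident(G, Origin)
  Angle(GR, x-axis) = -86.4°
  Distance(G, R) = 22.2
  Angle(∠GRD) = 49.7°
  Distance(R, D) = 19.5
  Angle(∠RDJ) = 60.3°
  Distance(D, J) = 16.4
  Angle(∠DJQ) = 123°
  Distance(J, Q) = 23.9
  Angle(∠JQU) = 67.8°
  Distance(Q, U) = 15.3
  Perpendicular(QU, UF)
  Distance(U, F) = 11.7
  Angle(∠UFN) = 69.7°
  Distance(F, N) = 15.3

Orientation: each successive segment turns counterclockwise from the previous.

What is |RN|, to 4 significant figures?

17.88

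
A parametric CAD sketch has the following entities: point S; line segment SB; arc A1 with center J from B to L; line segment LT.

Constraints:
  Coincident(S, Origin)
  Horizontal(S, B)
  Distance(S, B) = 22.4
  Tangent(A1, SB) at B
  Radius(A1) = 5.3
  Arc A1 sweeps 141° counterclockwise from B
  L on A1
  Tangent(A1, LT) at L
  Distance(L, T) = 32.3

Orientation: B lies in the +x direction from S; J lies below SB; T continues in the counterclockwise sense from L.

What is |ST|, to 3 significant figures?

53.2

On A1, B sits at bearing 90° from J; a 141° counterclockwise sweep puts L at bearing 231°, so L = J + 5.3·(cos 231°, sin 231°) = (19.1, -9.42). A1 meets LT tangentially, so JL is at right angles to LT, so LT runs along (−sin 231°, cos 231°); with |LT| = 32.3, T = (44.2, -29.7). Then |ST| = |T − S| = 53.2.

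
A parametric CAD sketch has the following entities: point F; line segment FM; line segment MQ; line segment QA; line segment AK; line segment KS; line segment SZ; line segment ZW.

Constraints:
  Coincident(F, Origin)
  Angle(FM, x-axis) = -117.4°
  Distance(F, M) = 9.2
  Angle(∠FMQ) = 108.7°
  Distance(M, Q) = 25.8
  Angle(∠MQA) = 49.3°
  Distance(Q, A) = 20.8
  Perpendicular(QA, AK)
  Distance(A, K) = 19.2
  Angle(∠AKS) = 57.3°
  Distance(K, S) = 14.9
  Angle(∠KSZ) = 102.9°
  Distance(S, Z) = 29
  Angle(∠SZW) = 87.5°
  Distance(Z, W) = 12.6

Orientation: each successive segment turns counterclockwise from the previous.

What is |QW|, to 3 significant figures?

31.8

F is at the origin; FM runs at -117.4° with length 9.2, so M = (-4.23, -8.17). ∠FMQ = 108.7° gives MQ at -46.1° from the x-axis; with |MQ| = 25.8, Q = (13.7, -26.8). ∠MQA = 49.3° gives QA at 84.6° from the x-axis; with |QA| = 20.8, A = (15.6, -6.05). QA is perpendicular to AK, so AK runs at 175°; with |AK| = 19.2, K = (-3.50, -4.24). ∠AKS = 57.3° gives KS at -62.7° from the x-axis; with |KS| = 14.9, S = (3.33, -17.5). ∠KSZ = 102.9° gives SZ at 14.4° from the x-axis; with |SZ| = 29.0, Z = (31.4, -10.3). ∠SZW = 87.5° gives ZW at 107° from the x-axis; with |ZW| = 12.6, W = (27.8, 1.78). Then |QW| = |W − Q| = 31.8.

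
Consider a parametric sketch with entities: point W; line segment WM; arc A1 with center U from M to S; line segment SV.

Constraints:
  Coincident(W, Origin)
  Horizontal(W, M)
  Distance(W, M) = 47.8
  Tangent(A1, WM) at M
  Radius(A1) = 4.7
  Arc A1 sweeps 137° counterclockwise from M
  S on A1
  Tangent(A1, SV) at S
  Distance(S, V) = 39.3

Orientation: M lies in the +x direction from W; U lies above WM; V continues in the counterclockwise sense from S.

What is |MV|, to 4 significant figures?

43.28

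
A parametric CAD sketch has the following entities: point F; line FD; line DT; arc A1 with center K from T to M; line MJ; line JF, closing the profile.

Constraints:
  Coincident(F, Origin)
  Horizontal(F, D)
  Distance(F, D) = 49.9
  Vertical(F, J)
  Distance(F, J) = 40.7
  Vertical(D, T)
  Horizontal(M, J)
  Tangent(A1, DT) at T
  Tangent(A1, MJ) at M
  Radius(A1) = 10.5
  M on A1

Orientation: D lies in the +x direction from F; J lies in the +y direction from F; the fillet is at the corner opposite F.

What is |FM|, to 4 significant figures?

56.65

The virtual corner opposite F is at (49.90, 40.70). Since A1 is tangent to DT there, KT ⟂ DT and tangency of A1 to MJ means the radius KM is perpendicular to MJ, with radius 10.5, so the center K sits 10.5 in from both sides at K = (39.40, 30.20). That places the tangent points at T = (49.90, 30.20) on DT and M = (39.40, 40.70) on MJ. Then |FM| = |M − F| = 56.65.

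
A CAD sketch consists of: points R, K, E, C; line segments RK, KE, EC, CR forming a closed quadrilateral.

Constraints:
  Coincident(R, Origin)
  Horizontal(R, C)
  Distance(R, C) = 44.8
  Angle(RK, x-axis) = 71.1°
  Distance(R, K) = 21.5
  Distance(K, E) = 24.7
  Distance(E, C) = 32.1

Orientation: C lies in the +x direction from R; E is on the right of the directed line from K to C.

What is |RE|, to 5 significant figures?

13.408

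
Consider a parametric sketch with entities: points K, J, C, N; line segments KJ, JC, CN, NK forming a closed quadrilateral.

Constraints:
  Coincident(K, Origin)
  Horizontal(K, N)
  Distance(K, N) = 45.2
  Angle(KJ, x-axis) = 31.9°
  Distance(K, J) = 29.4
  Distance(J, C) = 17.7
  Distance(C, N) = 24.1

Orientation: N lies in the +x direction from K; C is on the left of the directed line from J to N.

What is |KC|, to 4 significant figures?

47.07

Checks: K = (0.00, 0.00) ✓; |JC| = 17.70 ✓; |CN| = 24.10 ✓.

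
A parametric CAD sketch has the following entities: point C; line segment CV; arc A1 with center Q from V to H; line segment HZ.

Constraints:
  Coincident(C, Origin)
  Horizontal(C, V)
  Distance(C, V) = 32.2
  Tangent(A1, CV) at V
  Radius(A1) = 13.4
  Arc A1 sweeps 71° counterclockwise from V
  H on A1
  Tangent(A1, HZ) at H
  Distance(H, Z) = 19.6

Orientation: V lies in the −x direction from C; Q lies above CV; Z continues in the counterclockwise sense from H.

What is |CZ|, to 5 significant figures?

30.545

C is at the origin; C and V share the same y with |CV| = 32.2 and V on the −x side, so V = (-32.200, 0.0000). The tangent condition forces QV to be normal to CV, so Q = V + (0, 13.4) = (-32.200, 13.400). On A1, V sits at bearing -90° from Q; a 71° counterclockwise sweep puts H at bearing -19°, so H = Q + 13.4·(cos -19°, sin -19°) = (-19.530, 9.0374). Since A1 is tangent to HZ there, QH ⟂ HZ, so HZ runs along (−sin -19°, cos -19°); with |HZ| = 19.6, Z = (-13.149, 27.570). Then |CZ| = |Z − C| = 30.545.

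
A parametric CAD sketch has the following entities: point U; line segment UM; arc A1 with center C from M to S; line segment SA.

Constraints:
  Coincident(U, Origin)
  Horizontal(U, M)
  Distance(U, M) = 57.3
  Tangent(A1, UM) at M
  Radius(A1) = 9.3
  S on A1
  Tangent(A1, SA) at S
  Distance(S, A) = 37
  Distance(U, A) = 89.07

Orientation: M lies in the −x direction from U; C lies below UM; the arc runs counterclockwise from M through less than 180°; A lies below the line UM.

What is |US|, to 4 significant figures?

66.23

U is at the origin; UM is horizontal with |UM| = 57.3 and M on the −x side, so M = (-57.30, 0.000). Tangency of A1 to UM means the radius CM is perpendicular to UM, so C = M + (0, -9.3) = (-57.30, -9.300). Since CS ⟂ SA (tangency), |CA| = √(9.3² + 37.0²) = 38.15 regardless of where S sits on A1. So A lies on both circle(U, 89.07) and circle(C, 38.15); the below-UM intersection is A = (-79.37, -40.42). S is the foot of the tangent from A: S = (-65.97, -5.931).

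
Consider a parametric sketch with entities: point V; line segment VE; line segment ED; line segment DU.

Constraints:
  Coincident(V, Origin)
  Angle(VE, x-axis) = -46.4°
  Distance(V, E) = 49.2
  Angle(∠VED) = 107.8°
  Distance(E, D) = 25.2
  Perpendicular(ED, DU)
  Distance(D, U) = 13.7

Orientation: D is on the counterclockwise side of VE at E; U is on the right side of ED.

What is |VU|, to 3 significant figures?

72.7

V is at the origin; VE runs at -46.4° with length 49.2, so E = 49.2·(cos -46.4°, sin -46.4°) = (33.9, -35.6). ∠VED = 107.8°, so ED runs at -46.4° + (180° − 107.8°) = 25.8° from the x-axis; with |ED| = 25.2, D = E + 25.2·(cos 25.8°, sin 25.8°) = (56.6, -24.7). ED is perpendicular to DU; with |DU| = 13.7 on the right of ED, U = D + 13.7·(0.435, -0.900) = (62.6, -37.0). Then |VU| = |U − V| = 72.7.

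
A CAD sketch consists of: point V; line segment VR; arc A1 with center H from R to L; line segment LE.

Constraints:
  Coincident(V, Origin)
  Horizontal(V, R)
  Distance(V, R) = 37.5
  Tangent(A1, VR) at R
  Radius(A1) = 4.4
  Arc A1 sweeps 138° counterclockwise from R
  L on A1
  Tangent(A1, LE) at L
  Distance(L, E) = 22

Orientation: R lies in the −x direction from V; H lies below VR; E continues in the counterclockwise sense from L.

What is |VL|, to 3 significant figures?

41.2

V is at the origin; VR is horizontal with |VR| = 37.5 and R on the −x side, so R = (-37.5, 0.00). A1 meets VR tangentially, so HR is at right angles to VR, so H = R + (0, -4.4) = (-37.5, -4.40). On A1, R sits at bearing 90° from H; a 138° counterclockwise sweep puts L at bearing 228°, so L = H + 4.4·(cos 228°, sin 228°) = (-40.4, -7.67). Then |VL| = |L − V| = 41.2.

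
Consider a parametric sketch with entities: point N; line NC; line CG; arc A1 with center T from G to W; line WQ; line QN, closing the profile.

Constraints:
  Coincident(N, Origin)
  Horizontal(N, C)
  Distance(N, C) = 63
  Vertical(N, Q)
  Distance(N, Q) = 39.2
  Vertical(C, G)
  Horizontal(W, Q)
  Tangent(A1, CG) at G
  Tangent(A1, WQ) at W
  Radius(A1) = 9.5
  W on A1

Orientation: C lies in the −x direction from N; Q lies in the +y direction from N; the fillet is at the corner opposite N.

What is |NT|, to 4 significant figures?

61.19

N is at the origin; N and C share the same y with |NC| = 63.0 and C on the −x side, so C = (-63.00, 0.000). N and Q share the same x with |NQ| = 39.2 and Q on the +y side, so Q = (0.000, 39.20). The virtual corner opposite N is at (-63.00, 39.20). A1 meets CG tangentially, so TG is at right angles to CG and since A1 is tangent to WQ there, TW ⟂ WQ, with radius 9.5, so the center T sits 9.5 in from both sides at T = (-53.50, 29.70). Then |NT| = |T − N| = 61.19.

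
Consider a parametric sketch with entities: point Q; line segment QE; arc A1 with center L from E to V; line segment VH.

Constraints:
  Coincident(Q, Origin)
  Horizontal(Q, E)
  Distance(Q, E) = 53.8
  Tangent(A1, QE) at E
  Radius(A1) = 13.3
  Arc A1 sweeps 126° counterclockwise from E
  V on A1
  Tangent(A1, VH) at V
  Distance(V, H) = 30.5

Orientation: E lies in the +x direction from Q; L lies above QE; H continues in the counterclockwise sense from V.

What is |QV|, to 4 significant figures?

67.93

Q is at the origin; QE is horizontal with |QE| = 53.8 and E on the +x side, so E = (53.80, 0.000). Tangency of A1 to QE means the radius LE is perpendicular to QE, so L = E + (0, 13.3) = (53.80, 13.30). On A1, E sits at bearing -90° from L; a 126° counterclockwise sweep puts V at bearing 36°, so V = L + 13.3·(cos 36°, sin 36°) = (64.56, 21.12). Then |QV| = |V − Q| = 67.93.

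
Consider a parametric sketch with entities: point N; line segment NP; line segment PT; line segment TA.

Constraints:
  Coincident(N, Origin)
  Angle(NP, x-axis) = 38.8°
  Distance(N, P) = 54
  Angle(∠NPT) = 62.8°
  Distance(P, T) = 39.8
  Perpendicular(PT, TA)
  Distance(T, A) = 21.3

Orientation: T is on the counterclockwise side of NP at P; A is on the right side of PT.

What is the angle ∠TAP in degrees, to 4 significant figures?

61.85°

N is at the origin; NP runs at 38.8° with length 54.0, so P = 54.0·(cos 38.8°, sin 38.8°) = (42.08, 33.84). ∠NPT = 62.8°, so PT runs at 38.8° + (180° − 62.8°) = 156.0° from the x-axis; with |PT| = 39.8, T = P + 39.8·(cos 156.0°, sin 156.0°) = (5.725, 50.02). PT ⟂ TA; with |TA| = 21.3 on the right of PT, A = T + 21.3·(0.4067, 0.9135) = (14.39, 69.48). Then cos ∠TAP = AT·AP / (|AT||AP|), giving 61.85°.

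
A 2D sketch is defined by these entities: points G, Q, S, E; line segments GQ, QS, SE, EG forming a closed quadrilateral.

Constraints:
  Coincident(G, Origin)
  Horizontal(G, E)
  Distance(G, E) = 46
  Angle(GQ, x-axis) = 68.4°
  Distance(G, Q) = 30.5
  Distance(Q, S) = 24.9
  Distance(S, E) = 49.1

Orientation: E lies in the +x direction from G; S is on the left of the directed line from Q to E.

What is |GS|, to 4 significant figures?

54.27

G is at the origin; G and E share the same y with |GE| = 46.0 and E in +x, so E = (46.0, 0). GQ runs at 68.4° with |GQ| = 30.5, so Q = (11.23, 28.36). S is determined by |QS| = 24.9 and |SE| = 49.1 together: it lies at the intersection of circle(Q, 24.9) and circle(E, 49.1). With |QE| = 44.87, the foot of the radical line on QE is 2.479 from Q and the perpendicular offset is √(24.9² − 2.479²) = 24.78. Taking the left-of-QE solution: S = (28.81, 45.99).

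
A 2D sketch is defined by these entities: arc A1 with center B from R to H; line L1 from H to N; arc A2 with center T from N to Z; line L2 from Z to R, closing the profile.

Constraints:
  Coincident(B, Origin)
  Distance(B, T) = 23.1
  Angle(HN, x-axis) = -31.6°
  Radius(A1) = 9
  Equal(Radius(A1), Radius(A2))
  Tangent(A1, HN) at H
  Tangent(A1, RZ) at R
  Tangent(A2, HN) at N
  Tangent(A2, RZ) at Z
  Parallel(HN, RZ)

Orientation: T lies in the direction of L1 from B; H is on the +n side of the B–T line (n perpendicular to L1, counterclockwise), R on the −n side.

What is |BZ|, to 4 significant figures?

24.79

The slot axis is L1's direction at -31.6°, so u = (cos -31.6°, sin -31.6°) = (0.8517, -0.5240) and n = (−sin -31.6°, cos -31.6°) = (0.5240, 0.8517). B is at the origin and T lies 23.1 along u from B, so T = 23.1·u = (19.67, -12.10). Tangency of A1 to both parallel lines with radius 9.0 puts H and R at B ± 9.0·n: H = (4.716, 7.666), R = (-4.716, -7.666). Equal radii place N and Z the same way about T: N = T + 9.0·n = (24.39, -4.439), Z = T − 9.0·n = (14.96, -19.77). Then |BZ| = |Z − B| = 24.79.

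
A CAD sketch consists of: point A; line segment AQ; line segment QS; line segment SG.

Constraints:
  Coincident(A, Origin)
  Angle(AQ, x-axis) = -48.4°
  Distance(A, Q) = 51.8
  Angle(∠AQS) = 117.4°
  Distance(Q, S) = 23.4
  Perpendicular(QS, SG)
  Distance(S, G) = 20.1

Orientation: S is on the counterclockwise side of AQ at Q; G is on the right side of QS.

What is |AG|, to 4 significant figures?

81.24

A is at the origin; AQ runs at -48.4° with length 51.8, so Q = 51.8·(cos -48.4°, sin -48.4°) = (34.39, -38.74). ∠AQS = 117.4°, so QS runs at -48.4° + (180° − 117.4°) = 14.20° from the x-axis; with |QS| = 23.4, S = Q + 23.4·(cos 14.20°, sin 14.20°) = (57.08, -33.00). QS is perpendicular to SG; with |SG| = 20.1 on the right of QS, G = S + 20.1·(0.2453, -0.9694) = (62.01, -52.48). Then |AG| = |G − A| = 81.24.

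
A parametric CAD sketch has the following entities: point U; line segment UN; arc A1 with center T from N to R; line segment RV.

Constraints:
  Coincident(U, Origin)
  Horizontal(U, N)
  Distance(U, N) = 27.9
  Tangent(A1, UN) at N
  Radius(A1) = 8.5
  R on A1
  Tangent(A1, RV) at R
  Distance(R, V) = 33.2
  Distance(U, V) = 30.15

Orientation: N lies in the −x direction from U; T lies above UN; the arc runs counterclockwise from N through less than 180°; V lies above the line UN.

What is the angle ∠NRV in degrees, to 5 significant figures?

153.26°

Checks: |TN| = 8.500 ✓; |TR| = 8.500 ✓; ∠(TR, RV) = 90.00° ✓; |RV| = 33.20 ✓; |UV| = 30.15 ✓.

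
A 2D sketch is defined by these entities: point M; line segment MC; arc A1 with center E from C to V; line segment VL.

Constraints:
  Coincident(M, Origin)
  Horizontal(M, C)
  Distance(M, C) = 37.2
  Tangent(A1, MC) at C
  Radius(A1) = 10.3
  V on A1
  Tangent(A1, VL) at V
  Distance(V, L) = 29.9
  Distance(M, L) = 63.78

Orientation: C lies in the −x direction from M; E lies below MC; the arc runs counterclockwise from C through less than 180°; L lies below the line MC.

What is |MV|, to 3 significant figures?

48.3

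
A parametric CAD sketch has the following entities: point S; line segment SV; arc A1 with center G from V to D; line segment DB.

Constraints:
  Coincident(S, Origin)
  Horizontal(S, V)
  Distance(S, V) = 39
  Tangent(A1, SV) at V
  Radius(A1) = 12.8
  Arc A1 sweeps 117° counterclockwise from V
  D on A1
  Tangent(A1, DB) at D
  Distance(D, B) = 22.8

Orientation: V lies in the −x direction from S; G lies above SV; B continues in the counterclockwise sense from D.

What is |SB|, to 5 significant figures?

54.361

S is at the origin; S and V share the same y with |SV| = 39.0 and V on the −x side, so V = (-39.000, 0.0000). The tangent condition forces GV to be normal to SV, so G = V + (0, 12.8) = (-39.000, 12.800). On A1, V sits at bearing -90° from G; a 117° counterclockwise sweep puts D at bearing 27°, so D = G + 12.8·(cos 27°, sin 27°) = (-27.595, 18.611). A1 meets DB tangentially, so GD is at right angles to DB, so DB runs along (−sin 27°, cos 27°); with |DB| = 22.8, B = (-37.946, 38.926). Then |SB| = |B − S| = 54.361.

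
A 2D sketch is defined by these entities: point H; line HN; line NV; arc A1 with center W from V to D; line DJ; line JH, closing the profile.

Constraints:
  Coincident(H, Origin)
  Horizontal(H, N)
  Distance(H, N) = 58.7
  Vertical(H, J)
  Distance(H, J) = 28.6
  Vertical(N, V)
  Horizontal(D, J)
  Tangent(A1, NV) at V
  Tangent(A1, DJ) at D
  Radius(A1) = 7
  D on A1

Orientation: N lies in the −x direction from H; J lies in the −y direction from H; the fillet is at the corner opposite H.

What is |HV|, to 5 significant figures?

62.548

H is at the origin; H and N share the same y with |HN| = 58.7 and N on the −x side, so N = (-58.700, 0.0000). H and J share the same x with |HJ| = 28.6 and J on the −y side, so J = (0.0000, -28.600). The virtual corner opposite H is at (-58.700, -28.600). Tangency of A1 to NV means the radius WV is perpendicular to NV and since A1 is tangent to DJ there, WD ⟂ DJ, with radius 7.0, so the center W sits 7.0 in from both sides at W = (-51.700, -21.600). That places the tangent points at V = (-58.700, -21.600) on NV and D = (-51.700, -28.600) on DJ. Then |HV| = |V − H| = 62.548.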